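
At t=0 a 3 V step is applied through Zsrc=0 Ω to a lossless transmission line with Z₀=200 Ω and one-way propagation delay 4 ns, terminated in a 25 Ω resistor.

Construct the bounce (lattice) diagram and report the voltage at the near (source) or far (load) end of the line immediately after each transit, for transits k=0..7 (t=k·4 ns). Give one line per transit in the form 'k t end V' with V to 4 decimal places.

0 0 source 3.0000
1 4 load 0.6667
2 8 source 3.0000
3 12 load 1.1852
4 16 source 3.0000
5 20 load 1.5885
6 24 source 3.0000
7 28 load 1.9021

Γ_L=-0.777778, Γ_S=-1.000000; launch V₁=3·200/200=3.000000
k=0 src: V=3.0000
k=1 load: inc=3.000000, refl=3.000000·-0.777778=-2.3333; V=0.000000+3.000000+-2.333333=0.6667
k=2 src: inc=-2.333333, refl=-2.333333·-1.000000=2.3333; V=3.000000+-2.333333+2.333333=3.0000
k=3 load: inc=2.333333, refl=2.333333·-0.777778=-1.8148; V=0.666667+2.333333+-1.814815=1.1852
k=4 src: inc=-1.814815, refl=-1.814815·-1.000000=1.8148; V=3.000000+-1.814815+1.814815=3.0000
k=5 load: inc=1.814815, refl=1.814815·-0.777778=-1.4115; V=1.185185+1.814815+-1.411523=1.5885
k=6 src: inc=-1.411523, refl=-1.411523·-1.000000=1.4115; V=3.000000+-1.411523+1.411523=3.0000
k=7 load: inc=1.411523, refl=1.411523·-0.777778=-1.0979; V=1.588477+1.411523+-1.097851=1.9021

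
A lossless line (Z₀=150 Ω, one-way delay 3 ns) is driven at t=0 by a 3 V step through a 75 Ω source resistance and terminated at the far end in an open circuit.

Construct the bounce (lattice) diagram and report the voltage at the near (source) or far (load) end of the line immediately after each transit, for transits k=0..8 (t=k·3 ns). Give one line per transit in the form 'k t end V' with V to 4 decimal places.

0 0 source 2.0000
1 3 load 4.0000
2 6 source 3.3333
3 9 load 2.6667
4 12 source 2.8889
5 15 load 3.1111
6 18 source 3.0370
7 21 load 2.9630
8 24 source 2.9877

Γ_L=1.000000, Γ_S=-0.333333; launch V₁=3·150/225=2.000000
k=0 src: V=2.0000
k=1 load: inc=2.000000, refl=2.000000·1.000000=2.0000; V=0.000000+2.000000+2.000000=4.0000
k=2 src: inc=2.000000, refl=2.000000·-0.333333=-0.6667; V=2.000000+2.000000+-0.666667=3.3333
k=3 load: inc=-0.666667, refl=-0.666667·1.000000=-0.6667; V=4.000000+-0.666667+-0.666667=2.6667
k=4 src: inc=-0.666667, refl=-0.666667·-0.333333=0.2222; V=3.333333+-0.666667+0.222222=2.8889
k=5 load: inc=0.222222, refl=0.222222·1.000000=0.2222; V=2.666667+0.222222+0.222222=3.1111
k=6 src: inc=0.222222, refl=0.222222·-0.333333=-0.0741; V=2.888889+0.222222+-0.074074=3.0370
k=7 load: inc=-0.074074, refl=-0.074074·1.000000=-0.0741; V=3.111111+-0.074074+-0.074074=2.9630
k=8 src: inc=-0.074074, refl=-0.074074·-0.333333=0.0247; V=3.037037+-0.074074+0.024691=2.9877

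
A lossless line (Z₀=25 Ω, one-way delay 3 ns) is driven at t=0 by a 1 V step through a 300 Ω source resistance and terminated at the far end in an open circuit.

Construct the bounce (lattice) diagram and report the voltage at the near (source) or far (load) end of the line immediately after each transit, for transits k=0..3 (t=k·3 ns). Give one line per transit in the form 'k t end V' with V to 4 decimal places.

Γ_L=1.000000, Γ_S=0.846154; launch V₁=1·25/325=0.076923
k=0 src: V=0.0769
k=1 load: inc=0.076923, refl=0.076923·1.000000=0.0769; V=0.000000+0.076923+0.076923=0.1538
k=2 src: inc=0.076923, refl=0.076923·0.846154=0.0651; V=0.076923+0.076923+0.065089=0.2189
k=3 load: inc=0.065089, refl=0.065089·1.000000=0.0651; V=0.153846+0.065089+0.065089=0.2840

0 0 source 0.0769
1 3 load 0.1538
2 6 source 0.2189
3 9 load 0.2840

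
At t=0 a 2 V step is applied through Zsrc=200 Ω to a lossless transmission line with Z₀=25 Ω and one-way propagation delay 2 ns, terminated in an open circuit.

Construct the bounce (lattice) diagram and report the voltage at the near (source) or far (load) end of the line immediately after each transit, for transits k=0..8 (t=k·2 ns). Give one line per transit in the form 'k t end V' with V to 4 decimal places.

Γ_L=1.000000, Γ_S=0.777778; launch V₁=2·25/225=0.222222
k=0 src: V=0.2222
k=1 load: inc=0.222222, refl=0.222222·1.000000=0.2222; V=0.000000+0.222222+0.222222=0.4444
k=2 src: inc=0.222222, refl=0.222222·0.777778=0.1728; V=0.222222+0.222222+0.172840=0.6173
k=3 load: inc=0.172840, refl=0.172840·1.000000=0.1728; V=0.444444+0.172840+0.172840=0.7901
k=4 src: inc=0.172840, refl=0.172840·0.777778=0.1344; V=0.617284+0.172840+0.134431=0.9246
k=5 load: inc=0.134431, refl=0.134431·1.000000=0.1344; V=0.790123+0.134431+0.134431=1.0590
k=6 src: inc=0.134431, refl=0.134431·0.777778=0.1046; V=0.924554+0.134431+0.104557=1.1635
k=7 load: inc=0.104557, refl=0.104557·1.000000=0.1046; V=1.058985+0.104557+0.104557=1.2681
k=8 src: inc=0.104557, refl=0.104557·0.777778=0.0813; V=1.163542+0.104557+0.081322=1.3494

0 0 source 0.2222
1 2 load 0.4444
2 4 source 0.6173
3 6 load 0.7901
4 8 source 0.9246
5 10 load 1.0590
6 12 source 1.1635
7 14 load 1.2681
8 16 source 1.3494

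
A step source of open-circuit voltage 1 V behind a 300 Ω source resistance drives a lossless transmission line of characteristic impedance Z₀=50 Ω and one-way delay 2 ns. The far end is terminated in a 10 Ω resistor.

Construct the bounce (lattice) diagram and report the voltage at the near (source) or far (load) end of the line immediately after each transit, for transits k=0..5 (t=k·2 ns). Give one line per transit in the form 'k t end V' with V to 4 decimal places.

Γ_L=-0.666667, Γ_S=0.714286; launch V₁=1·50/350=0.142857
k=0 src: V=0.1429
k=1 load: inc=0.142857, refl=0.142857·-0.666667=-0.0952; V=0.000000+0.142857+-0.095238=0.0476
k=2 src: inc=-0.095238, refl=-0.095238·0.714286=-0.0680; V=0.142857+-0.095238+-0.068027=-0.0204
k=3 load: inc=-0.068027, refl=-0.068027·-0.666667=0.0454; V=0.047619+-0.068027+0.045351=0.0249
k=4 src: inc=0.045351, refl=0.045351·0.714286=0.0324; V=-0.020408+0.045351+0.032394=0.0573
k=5 load: inc=0.032394, refl=0.032394·-0.666667=-0.0216; V=0.024943+0.032394+-0.021596=0.0357

0 0 source 0.1429
1 2 load 0.0476
2 4 source -0.0204
3 6 load 0.0249
4 8 source 0.0573
5 10 load 0.0357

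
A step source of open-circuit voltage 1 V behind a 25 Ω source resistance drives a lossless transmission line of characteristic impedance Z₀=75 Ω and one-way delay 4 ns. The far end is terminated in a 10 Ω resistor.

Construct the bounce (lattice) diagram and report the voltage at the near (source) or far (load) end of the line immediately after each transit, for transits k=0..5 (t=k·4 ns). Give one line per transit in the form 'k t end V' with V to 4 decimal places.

0 0 source 0.7500
1 4 load 0.1765
2 8 source 0.4632
3 12 load 0.2439
4 16 source 0.3536
5 20 load 0.2697

Γ_L=-0.764706, Γ_S=-0.500000; launch V₁=1·75/100=0.750000
k=0 src: V=0.7500
k=1 load: inc=0.750000, refl=0.750000·-0.764706=-0.5735; V=0.000000+0.750000+-0.573529=0.1765
k=2 src: inc=-0.573529, refl=-0.573529·-0.500000=0.2868; V=0.750000+-0.573529+0.286765=0.4632
k=3 load: inc=0.286765, refl=0.286765·-0.764706=-0.2193; V=0.176471+0.286765+-0.219291=0.2439
k=4 src: inc=-0.219291, refl=-0.219291·-0.500000=0.1096; V=0.463235+-0.219291+0.109645=0.3536
k=5 load: inc=0.109645, refl=0.109645·-0.764706=-0.0838; V=0.243945+0.109645+-0.083846=0.2697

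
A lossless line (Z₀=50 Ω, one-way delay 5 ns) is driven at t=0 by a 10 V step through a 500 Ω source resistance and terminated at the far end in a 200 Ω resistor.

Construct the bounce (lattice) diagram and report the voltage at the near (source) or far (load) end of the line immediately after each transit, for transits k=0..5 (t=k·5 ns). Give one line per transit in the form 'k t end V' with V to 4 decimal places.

0 0 source 0.9091
1 5 load 1.4545
2 10 source 1.9008
3 15 load 2.1686
4 20 source 2.3877
5 25 load 2.5191

Γ_L=0.600000, Γ_S=0.818182; launch V₁=10·50/550=0.909091
k=0 src: V=0.9091
k=1 load: inc=0.909091, refl=0.909091·0.600000=0.5455; V=0.000000+0.909091+0.545455=1.4545
k=2 src: inc=0.545455, refl=0.545455·0.818182=0.4463; V=0.909091+0.545455+0.446281=1.9008
k=3 load: inc=0.446281, refl=0.446281·0.600000=0.2678; V=1.454545+0.446281+0.267769=2.1686
k=4 src: inc=0.267769, refl=0.267769·0.818182=0.2191; V=1.900826+0.267769+0.219083=2.3877
k=5 load: inc=0.219083, refl=0.219083·0.600000=0.1315; V=2.168595+0.219083+0.131450=2.5191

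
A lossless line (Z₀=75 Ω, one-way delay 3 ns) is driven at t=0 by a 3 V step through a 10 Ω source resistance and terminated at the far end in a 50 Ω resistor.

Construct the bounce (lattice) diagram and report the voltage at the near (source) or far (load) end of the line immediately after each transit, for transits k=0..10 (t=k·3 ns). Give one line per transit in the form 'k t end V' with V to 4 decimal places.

0 0 source 2.6471
1 3 load 2.1176
2 6 source 2.5225
3 9 load 2.4415
4 12 source 2.5034
5 15 load 2.4911
6 18 source 2.5005
7 21 load 2.4986
8 24 source 2.5001
9 27 load 2.4998
10 30 source 2.5000

Γ_L=-0.200000, Γ_S=-0.764706; launch V₁=3·75/85=2.647059
k=0 src: V=2.6471
k=1 load: inc=2.647059, refl=2.647059·-0.200000=-0.5294; V=0.000000+2.647059+-0.529412=2.1176
k=2 src: inc=-0.529412, refl=-0.529412·-0.764706=0.4048; V=2.647059+-0.529412+0.404844=2.5225
k=3 load: inc=0.404844, refl=0.404844·-0.200000=-0.0810; V=2.117647+0.404844+-0.080969=2.4415
k=4 src: inc=-0.080969, refl=-0.080969·-0.764706=0.0619; V=2.522491+-0.080969+0.061917=2.5034
k=5 load: inc=0.061917, refl=0.061917·-0.200000=-0.0124; V=2.441522+0.061917+-0.012383=2.4911
k=6 src: inc=-0.012383, refl=-0.012383·-0.764706=0.0095; V=2.503440+-0.012383+0.009470=2.5005
k=7 load: inc=0.009470, refl=0.009470·-0.200000=-0.0019; V=2.491056+0.009470+-0.001894=2.4986
k=8 src: inc=-0.001894, refl=-0.001894·-0.764706=0.0014; V=2.500526+-0.001894+0.001448=2.5001
k=9 load: inc=0.001448, refl=0.001448·-0.200000=-0.0003; V=2.498632+0.001448+-0.000290=2.4998
k=10 src: inc=-0.000290, refl=-0.000290·-0.764706=0.0002; V=2.500080+-0.000290+0.000222=2.5000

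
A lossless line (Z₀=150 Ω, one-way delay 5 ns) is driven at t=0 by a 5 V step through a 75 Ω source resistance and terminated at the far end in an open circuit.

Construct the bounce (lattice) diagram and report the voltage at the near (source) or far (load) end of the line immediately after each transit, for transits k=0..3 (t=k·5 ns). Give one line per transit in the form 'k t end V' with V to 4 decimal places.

0 0 source 3.3333
1 5 load 6.6667
2 10 source 5.5556
3 15 load 4.4444

Γ_L=1.000000, Γ_S=-0.333333; launch V₁=5·150/225=3.333333
k=0 src: V=3.3333
k=1 load: inc=3.333333, refl=3.333333·1.000000=3.3333; V=0.000000+3.333333+3.333333=6.6667
k=2 src: inc=3.333333, refl=3.333333·-0.333333=-1.1111; V=3.333333+3.333333+-1.111111=5.5556
k=3 load: inc=-1.111111, refl=-1.111111·1.000000=-1.1111; V=6.666667+-1.111111+-1.111111=4.4444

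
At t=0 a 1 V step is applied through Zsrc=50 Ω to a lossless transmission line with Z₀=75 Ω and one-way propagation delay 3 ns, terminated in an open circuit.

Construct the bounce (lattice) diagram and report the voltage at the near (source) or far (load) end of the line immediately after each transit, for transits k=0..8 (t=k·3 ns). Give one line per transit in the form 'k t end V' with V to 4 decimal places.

Γ_L=1.000000, Γ_S=-0.200000; launch V₁=1·75/125=0.600000
k=0 src: V=0.6000
k=1 load: inc=0.600000, refl=0.600000·1.000000=0.6000; V=0.000000+0.600000+0.600000=1.2000
k=2 src: inc=0.600000, refl=0.600000·-0.200000=-0.1200; V=0.600000+0.600000+-0.120000=1.0800
k=3 load: inc=-0.120000, refl=-0.120000·1.000000=-0.1200; V=1.200000+-0.120000+-0.120000=0.9600
k=4 src: inc=-0.120000, refl=-0.120000·-0.200000=0.0240; V=1.080000+-0.120000+0.024000=0.9840
k=5 load: inc=0.024000, refl=0.024000·1.000000=0.0240; V=0.960000+0.024000+0.024000=1.0080
k=6 src: inc=0.024000, refl=0.024000·-0.200000=-0.0048; V=0.984000+0.024000+-0.004800=1.0032
k=7 load: inc=-0.004800, refl=-0.004800·1.000000=-0.0048; V=1.008000+-0.004800+-0.004800=0.9984
k=8 src: inc=-0.004800, refl=-0.004800·-0.200000=0.0010; V=1.003200+-0.004800+0.000960=0.9994

0 0 source 0.6000
1 3 load 1.2000
2 6 source 1.0800
3 9 load 0.9600
4 12 source 0.9840
5 15 load 1.0080
6 18 source 1.0032
7 21 load 0.9984
8 24 source 0.9994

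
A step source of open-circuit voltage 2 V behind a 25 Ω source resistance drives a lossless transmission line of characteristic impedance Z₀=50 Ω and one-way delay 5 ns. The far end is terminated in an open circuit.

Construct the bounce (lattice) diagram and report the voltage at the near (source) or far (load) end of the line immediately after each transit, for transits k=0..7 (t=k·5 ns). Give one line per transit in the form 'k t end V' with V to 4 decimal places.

Γ_L=1.000000, Γ_S=-0.333333; launch V₁=2·50/75=1.333333
k=0 src: V=1.3333
k=1 load: inc=1.333333, refl=1.333333·1.000000=1.3333; V=0.000000+1.333333+1.333333=2.6667
k=2 src: inc=1.333333, refl=1.333333·-0.333333=-0.4444; V=1.333333+1.333333+-0.444444=2.2222
k=3 load: inc=-0.444444, refl=-0.444444·1.000000=-0.4444; V=2.666667+-0.444444+-0.444444=1.7778
k=4 src: inc=-0.444444, refl=-0.444444·-0.333333=0.1481; V=2.222222+-0.444444+0.148148=1.9259
k=5 load: inc=0.148148, refl=0.148148·1.000000=0.1481; V=1.777778+0.148148+0.148148=2.0741
k=6 src: inc=0.148148, refl=0.148148·-0.333333=-0.0494; V=1.925926+0.148148+-0.049383=2.0247
k=7 load: inc=-0.049383, refl=-0.049383·1.000000=-0.0494; V=2.074074+-0.049383+-0.049383=1.9753

0 0 source 1.3333
1 5 load 2.6667
2 10 source 2.2222
3 15 load 1.7778
4 20 source 1.9259
5 25 load 2.0741
6 30 source 2.0247
7 35 load 1.9753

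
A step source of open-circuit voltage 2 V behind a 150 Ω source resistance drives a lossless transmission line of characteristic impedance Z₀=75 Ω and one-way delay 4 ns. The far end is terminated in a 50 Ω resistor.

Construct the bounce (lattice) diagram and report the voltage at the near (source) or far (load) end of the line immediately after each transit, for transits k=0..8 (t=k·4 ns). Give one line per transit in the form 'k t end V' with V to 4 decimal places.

Γ_L=-0.200000, Γ_S=0.333333; launch V₁=2·75/225=0.666667
k=0 src: V=0.6667
k=1 load: inc=0.666667, refl=0.666667·-0.200000=-0.1333; V=0.000000+0.666667+-0.133333=0.5333
k=2 src: inc=-0.133333, refl=-0.133333·0.333333=-0.0444; V=0.666667+-0.133333+-0.044444=0.4889
k=3 load: inc=-0.044444, refl=-0.044444·-0.200000=0.0089; V=0.533333+-0.044444+0.008889=0.4978
k=4 src: inc=0.008889, refl=0.008889·0.333333=0.0030; V=0.488889+0.008889+0.002963=0.5007
k=5 load: inc=0.002963, refl=0.002963·-0.200000=-0.0006; V=0.497778+0.002963+-0.000593=0.5001
k=6 src: inc=-0.000593, refl=-0.000593·0.333333=-0.0002; V=0.500741+-0.000593+-0.000198=0.5000
k=7 load: inc=-0.000198, refl=-0.000198·-0.200000=0.0000; V=0.500148+-0.000198+0.000040=0.5000
k=8 src: inc=0.000040, refl=0.000040·0.333333=0.0000; V=0.499951+0.000040+0.000013=0.5000

0 0 source 0.6667
1 4 load 0.5333
2 8 source 0.4889
3 12 load 0.4978
4 16 source 0.5007
5 20 load 0.5001
6 24 source 0.5000
7 28 load 0.5000
8 32 source 0.5000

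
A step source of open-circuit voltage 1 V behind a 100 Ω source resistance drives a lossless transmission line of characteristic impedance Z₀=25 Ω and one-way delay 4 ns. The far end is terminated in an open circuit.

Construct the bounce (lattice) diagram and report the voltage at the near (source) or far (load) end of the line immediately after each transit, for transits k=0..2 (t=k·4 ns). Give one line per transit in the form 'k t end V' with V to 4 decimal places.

Γ_L=1.000000, Γ_S=0.600000; launch V₁=1·25/125=0.200000
k=0 src: V=0.2000
k=1 load: inc=0.200000, refl=0.200000·1.000000=0.2000; V=0.000000+0.200000+0.200000=0.4000
k=2 src: inc=0.200000, refl=0.200000·0.600000=0.1200; V=0.200000+0.200000+0.120000=0.5200

0 0 source 0.2000
1 4 load 0.4000
2 8 source 0.5200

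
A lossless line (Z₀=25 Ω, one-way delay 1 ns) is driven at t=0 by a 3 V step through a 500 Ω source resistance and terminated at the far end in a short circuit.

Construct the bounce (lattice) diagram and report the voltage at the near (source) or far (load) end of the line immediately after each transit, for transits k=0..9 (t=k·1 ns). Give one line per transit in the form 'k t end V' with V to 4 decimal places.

Γ_L=-1.000000, Γ_S=0.904762; launch V₁=3·25/525=0.142857
k=0 src: V=0.1429
k=1 load: inc=0.142857, refl=0.142857·-1.000000=-0.1429; V=0.000000+0.142857+-0.142857=0.0000
k=2 src: inc=-0.142857, refl=-0.142857·0.904762=-0.1293; V=0.142857+-0.142857+-0.129252=-0.1293
k=3 load: inc=-0.129252, refl=-0.129252·-1.000000=0.1293; V=0.000000+-0.129252+0.129252=0.0000
k=4 src: inc=0.129252, refl=0.129252·0.904762=0.1169; V=-0.129252+0.129252+0.116942=0.1169
k=5 load: inc=0.116942, refl=0.116942·-1.000000=-0.1169; V=0.000000+0.116942+-0.116942=0.0000
k=6 src: inc=-0.116942, refl=-0.116942·0.904762=-0.1058; V=0.116942+-0.116942+-0.105805=-0.1058
k=7 load: inc=-0.105805, refl=-0.105805·-1.000000=0.1058; V=0.000000+-0.105805+0.105805=0.0000
k=8 src: inc=0.105805, refl=0.105805·0.904762=0.0957; V=-0.105805+0.105805+0.095728=0.0957
k=9 load: inc=0.095728, refl=0.095728·-1.000000=-0.0957; V=0.000000+0.095728+-0.095728=0.0000

0 0 source 0.1429
1 1 load 0.0000
2 2 source -0.1293
3 3 load 0.0000
4 4 source 0.1169
5 5 load 0.0000
6 6 source -0.1058
7 7 load 0.0000
8 8 source 0.0957
9 9 load 0.0000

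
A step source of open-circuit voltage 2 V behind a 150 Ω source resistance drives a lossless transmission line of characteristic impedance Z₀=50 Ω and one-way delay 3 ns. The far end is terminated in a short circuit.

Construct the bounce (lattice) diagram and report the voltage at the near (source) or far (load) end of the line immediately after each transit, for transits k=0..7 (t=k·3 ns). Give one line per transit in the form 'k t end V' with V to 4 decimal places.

Γ_L=-1.000000, Γ_S=0.500000; launch V₁=2·50/200=0.500000
k=0 src: V=0.5000
k=1 load: inc=0.500000, refl=0.500000·-1.000000=-0.5000; V=0.000000+0.500000+-0.500000=0.0000
k=2 src: inc=-0.500000, refl=-0.500000·0.500000=-0.2500; V=0.500000+-0.500000+-0.250000=-0.2500
k=3 load: inc=-0.250000, refl=-0.250000·-1.000000=0.2500; V=0.000000+-0.250000+0.250000=0.0000
k=4 src: inc=0.250000, refl=0.250000·0.500000=0.1250; V=-0.250000+0.250000+0.125000=0.1250
k=5 load: inc=0.125000, refl=0.125000·-1.000000=-0.1250; V=0.000000+0.125000+-0.125000=0.0000
k=6 src: inc=-0.125000, refl=-0.125000·0.500000=-0.0625; V=0.125000+-0.125000+-0.062500=-0.0625
k=7 load: inc=-0.062500, refl=-0.062500·-1.000000=0.0625; V=0.000000+-0.062500+0.062500=0.0000

0 0 source 0.5000
1 3 load 0.0000
2 6 source -0.2500
3 9 load 0.0000
4 12 source 0.1250
5 15 load 0.0000
6 18 source -0.0625
7 21 load 0.0000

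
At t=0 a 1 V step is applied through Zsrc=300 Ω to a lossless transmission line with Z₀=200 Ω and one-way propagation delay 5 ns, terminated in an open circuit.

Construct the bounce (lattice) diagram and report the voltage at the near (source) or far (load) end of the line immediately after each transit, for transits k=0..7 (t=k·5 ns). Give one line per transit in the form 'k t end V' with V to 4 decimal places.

Γ_L=1.000000, Γ_S=0.200000; launch V₁=1·200/500=0.400000
k=0 src: V=0.4000
k=1 load: inc=0.400000, refl=0.400000·1.000000=0.4000; V=0.000000+0.400000+0.400000=0.8000
k=2 src: inc=0.400000, refl=0.400000·0.200000=0.0800; V=0.400000+0.400000+0.080000=0.8800
k=3 load: inc=0.080000, refl=0.080000·1.000000=0.0800; V=0.800000+0.080000+0.080000=0.9600
k=4 src: inc=0.080000, refl=0.080000·0.200000=0.0160; V=0.880000+0.080000+0.016000=0.9760
k=5 load: inc=0.016000, refl=0.016000·1.000000=0.0160; V=0.960000+0.016000+0.016000=0.9920
k=6 src: inc=0.016000, refl=0.016000·0.200000=0.0032; V=0.976000+0.016000+0.003200=0.9952
k=7 load: inc=0.003200, refl=0.003200·1.000000=0.0032; V=0.992000+0.003200+0.003200=0.9984

0 0 source 0.4000
1 5 load 0.8000
2 10 source 0.8800
3 15 load 0.9600
4 20 source 0.9760
5 25 load 0.9920
6 30 source 0.9952
7 35 load 0.9984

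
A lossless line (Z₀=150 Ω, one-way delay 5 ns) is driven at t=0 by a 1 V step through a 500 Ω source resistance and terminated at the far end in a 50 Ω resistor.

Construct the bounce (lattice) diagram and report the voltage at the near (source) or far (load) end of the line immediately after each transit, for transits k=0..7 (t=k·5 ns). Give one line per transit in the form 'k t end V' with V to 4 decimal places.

0 0 source 0.2308
1 5 load 0.1154
2 10 source 0.0533
3 15 load 0.0843
4 20 source 0.1010
5 25 load 0.0927
6 30 source 0.0882
7 35 load 0.0904

Γ_L=-0.500000, Γ_S=0.538462; launch V₁=1·150/650=0.230769
k=0 src: V=0.2308
k=1 load: inc=0.230769, refl=0.230769·-0.500000=-0.1154; V=0.000000+0.230769+-0.115385=0.1154
k=2 src: inc=-0.115385, refl=-0.115385·0.538462=-0.0621; V=0.230769+-0.115385+-0.062130=0.0533
k=3 load: inc=-0.062130, refl=-0.062130·-0.500000=0.0311; V=0.115385+-0.062130+0.031065=0.0843
k=4 src: inc=0.031065, refl=0.031065·0.538462=0.0167; V=0.053254+0.031065+0.016727=0.1010
k=5 load: inc=0.016727, refl=0.016727·-0.500000=-0.0084; V=0.084320+0.016727+-0.008364=0.0927
k=6 src: inc=-0.008364, refl=-0.008364·0.538462=-0.0045; V=0.101047+-0.008364+-0.004504=0.0882
k=7 load: inc=-0.004504, refl=-0.004504·-0.500000=0.0023; V=0.092683+-0.004504+0.002252=0.0904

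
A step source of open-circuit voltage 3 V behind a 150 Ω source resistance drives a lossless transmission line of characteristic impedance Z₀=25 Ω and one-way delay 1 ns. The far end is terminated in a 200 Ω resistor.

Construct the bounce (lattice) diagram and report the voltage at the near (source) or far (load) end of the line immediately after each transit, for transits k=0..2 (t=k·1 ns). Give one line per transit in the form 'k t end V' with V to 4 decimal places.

Γ_L=0.777778, Γ_S=0.714286; launch V₁=3·25/175=0.428571
k=0 src: V=0.4286
k=1 load: inc=0.428571, refl=0.428571·0.777778=0.3333; V=0.000000+0.428571+0.333333=0.7619
k=2 src: inc=0.333333, refl=0.333333·0.714286=0.2381; V=0.428571+0.333333+0.238095=1.0000

0 0 source 0.4286
1 1 load 0.7619
2 2 source 1.0000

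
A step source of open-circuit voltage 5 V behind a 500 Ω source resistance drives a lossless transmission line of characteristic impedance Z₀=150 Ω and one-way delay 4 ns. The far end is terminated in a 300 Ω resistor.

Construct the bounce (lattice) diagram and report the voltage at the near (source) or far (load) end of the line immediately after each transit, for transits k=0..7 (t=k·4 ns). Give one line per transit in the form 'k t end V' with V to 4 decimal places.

Γ_L=0.333333, Γ_S=0.538462; launch V₁=5·150/650=1.153846
k=0 src: V=1.1538
k=1 load: inc=1.153846, refl=1.153846·0.333333=0.3846; V=0.000000+1.153846+0.384615=1.5385
k=2 src: inc=0.384615, refl=0.384615·0.538462=0.2071; V=1.153846+0.384615+0.207101=1.7456
k=3 load: inc=0.207101, refl=0.207101·0.333333=0.0690; V=1.538462+0.207101+0.069034=1.8146
k=4 src: inc=0.069034, refl=0.069034·0.538462=0.0372; V=1.745562+0.069034+0.037172=1.8518
k=5 load: inc=0.037172, refl=0.037172·0.333333=0.0124; V=1.814596+0.037172+0.012391=1.8642
k=6 src: inc=0.012391, refl=0.012391·0.538462=0.0067; V=1.851768+0.012391+0.006672=1.8708
k=7 load: inc=0.006672, refl=0.006672·0.333333=0.0022; V=1.864158+0.006672+0.002224=1.8731

0 0 source 1.1538
1 4 load 1.5385
2 8 source 1.7456
3 12 load 1.8146
4 16 source 1.8518
5 20 load 1.8642
6 24 source 1.8708
7 28 load 1.8731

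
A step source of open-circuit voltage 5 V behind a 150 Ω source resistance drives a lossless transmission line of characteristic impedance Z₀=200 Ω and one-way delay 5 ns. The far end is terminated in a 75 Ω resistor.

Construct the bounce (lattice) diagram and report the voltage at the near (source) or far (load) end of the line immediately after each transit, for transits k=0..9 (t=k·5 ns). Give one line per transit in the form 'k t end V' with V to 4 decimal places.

0 0 source 2.8571
1 5 load 1.5584
2 10 source 1.7440
3 15 load 1.6596
4 20 source 1.6717
5 25 load 1.6662
6 30 source 1.6670
7 35 load 1.6666
8 40 source 1.6667
9 45 load 1.6667

Γ_L=-0.454545, Γ_S=-0.142857; launch V₁=5·200/350=2.857143
k=0 src: V=2.8571
k=1 load: inc=2.857143, refl=2.857143·-0.454545=-1.2987; V=0.000000+2.857143+-1.298701=1.5584
k=2 src: inc=-1.298701, refl=-1.298701·-0.142857=0.1855; V=2.857143+-1.298701+0.185529=1.7440
k=3 load: inc=0.185529, refl=0.185529·-0.454545=-0.0843; V=1.558442+0.185529+-0.084331=1.6596
k=4 src: inc=-0.084331, refl=-0.084331·-0.142857=0.0120; V=1.743970+-0.084331+0.012047=1.6717
k=5 load: inc=0.012047, refl=0.012047·-0.454545=-0.0055; V=1.659639+0.012047+-0.005476=1.6662
k=6 src: inc=-0.005476, refl=-0.005476·-0.142857=0.0008; V=1.671686+-0.005476+0.000782=1.6670
k=7 load: inc=0.000782, refl=0.000782·-0.454545=-0.0004; V=1.666210+0.000782+-0.000356=1.6666
k=8 src: inc=-0.000356, refl=-0.000356·-0.142857=0.0001; V=1.666993+-0.000356+0.000051=1.6667
k=9 load: inc=0.000051, refl=0.000051·-0.454545=-0.0000; V=1.666637+0.000051+-0.000023=1.6667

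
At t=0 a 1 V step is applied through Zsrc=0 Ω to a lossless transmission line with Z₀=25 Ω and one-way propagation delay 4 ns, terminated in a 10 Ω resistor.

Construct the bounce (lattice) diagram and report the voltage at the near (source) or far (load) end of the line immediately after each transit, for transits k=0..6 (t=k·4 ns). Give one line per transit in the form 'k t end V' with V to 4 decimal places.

Γ_L=-0.428571, Γ_S=-1.000000; launch V₁=1·25/25=1.000000
k=0 src: V=1.0000
k=1 load: inc=1.000000, refl=1.000000·-0.428571=-0.4286; V=0.000000+1.000000+-0.428571=0.5714
k=2 src: inc=-0.428571, refl=-0.428571·-1.000000=0.4286; V=1.000000+-0.428571+0.428571=1.0000
k=3 load: inc=0.428571, refl=0.428571·-0.428571=-0.1837; V=0.571429+0.428571+-0.183673=0.8163
k=4 src: inc=-0.183673, refl=-0.183673·-1.000000=0.1837; V=1.000000+-0.183673+0.183673=1.0000
k=5 load: inc=0.183673, refl=0.183673·-0.428571=-0.0787; V=0.816327+0.183673+-0.078717=0.9213
k=6 src: inc=-0.078717, refl=-0.078717·-1.000000=0.0787; V=1.000000+-0.078717+0.078717=1.0000

0 0 source 1.0000
1 4 load 0.5714
2 8 source 1.0000
3 12 load 0.8163
4 16 source 1.0000
5 20 load 0.9213
6 24 source 1.0000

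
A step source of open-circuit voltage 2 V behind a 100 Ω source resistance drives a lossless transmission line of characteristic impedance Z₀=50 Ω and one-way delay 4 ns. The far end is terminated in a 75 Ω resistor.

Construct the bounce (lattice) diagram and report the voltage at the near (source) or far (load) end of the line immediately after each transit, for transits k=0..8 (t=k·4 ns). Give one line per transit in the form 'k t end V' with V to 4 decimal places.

0 0 source 0.6667
1 4 load 0.8000
2 8 source 0.8444
3 12 load 0.8533
4 16 source 0.8563
5 20 load 0.8569
6 24 source 0.8571
7 28 load 0.8571
8 32 source 0.8571

Γ_L=0.200000, Γ_S=0.333333; launch V₁=2·50/150=0.666667
k=0 src: V=0.6667
k=1 load: inc=0.666667, refl=0.666667·0.200000=0.1333; V=0.000000+0.666667+0.133333=0.8000
k=2 src: inc=0.133333, refl=0.133333·0.333333=0.0444; V=0.666667+0.133333+0.044444=0.8444
k=3 load: inc=0.044444, refl=0.044444·0.200000=0.0089; V=0.800000+0.044444+0.008889=0.8533
k=4 src: inc=0.008889, refl=0.008889·0.333333=0.0030; V=0.844444+0.008889+0.002963=0.8563
k=5 load: inc=0.002963, refl=0.002963·0.200000=0.0006; V=0.853333+0.002963+0.000593=0.8569
k=6 src: inc=0.000593, refl=0.000593·0.333333=0.0002; V=0.856296+0.000593+0.000198=0.8571
k=7 load: inc=0.000198, refl=0.000198·0.200000=0.0000; V=0.856889+0.000198+0.000040=0.8571
k=8 src: inc=0.000040, refl=0.000040·0.333333=0.0000; V=0.857086+0.000040+0.000013=0.8571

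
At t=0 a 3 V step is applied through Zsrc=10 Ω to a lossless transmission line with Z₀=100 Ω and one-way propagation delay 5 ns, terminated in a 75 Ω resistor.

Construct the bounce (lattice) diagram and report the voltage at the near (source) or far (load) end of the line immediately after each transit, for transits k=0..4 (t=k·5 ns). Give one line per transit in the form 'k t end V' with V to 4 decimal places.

Γ_L=-0.142857, Γ_S=-0.818182; launch V₁=3·100/110=2.727273
k=0 src: V=2.7273
k=1 load: inc=2.727273, refl=2.727273·-0.142857=-0.3896; V=0.000000+2.727273+-0.389610=2.3377
k=2 src: inc=-0.389610, refl=-0.389610·-0.818182=0.3188; V=2.727273+-0.389610+0.318772=2.6564
k=3 load: inc=0.318772, refl=0.318772·-0.142857=-0.0455; V=2.337662+0.318772+-0.045539=2.6109
k=4 src: inc=-0.045539, refl=-0.045539·-0.818182=0.0373; V=2.656434+-0.045539+0.037259=2.6482

0 0 source 2.7273
1 5 load 2.3377
2 10 source 2.6564
3 15 load 2.6109
4 20 source 2.6482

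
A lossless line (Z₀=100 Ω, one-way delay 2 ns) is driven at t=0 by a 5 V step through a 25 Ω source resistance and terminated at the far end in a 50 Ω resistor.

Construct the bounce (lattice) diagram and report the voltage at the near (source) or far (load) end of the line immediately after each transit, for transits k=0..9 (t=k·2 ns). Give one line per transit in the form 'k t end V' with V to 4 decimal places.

0 0 source 4.0000
1 2 load 2.6667
2 4 source 3.4667
3 6 load 3.2000
4 8 source 3.3600
5 10 load 3.3067
6 12 source 3.3387
7 14 load 3.3280
8 16 source 3.3344
9 18 load 3.3323

Γ_L=-0.333333, Γ_S=-0.600000; launch V₁=5·100/125=4.000000
k=0 src: V=4.0000
k=1 load: inc=4.000000, refl=4.000000·-0.333333=-1.3333; V=0.000000+4.000000+-1.333333=2.6667
k=2 src: inc=-1.333333, refl=-1.333333·-0.600000=0.8000; V=4.000000+-1.333333+0.800000=3.4667
k=3 load: inc=0.800000, refl=0.800000·-0.333333=-0.2667; V=2.666667+0.800000+-0.266667=3.2000
k=4 src: inc=-0.266667, refl=-0.266667·-0.600000=0.1600; V=3.466667+-0.266667+0.160000=3.3600
k=5 load: inc=0.160000, refl=0.160000·-0.333333=-0.0533; V=3.200000+0.160000+-0.053333=3.3067
k=6 src: inc=-0.053333, refl=-0.053333·-0.600000=0.0320; V=3.360000+-0.053333+0.032000=3.3387
k=7 load: inc=0.032000, refl=0.032000·-0.333333=-0.0107; V=3.306667+0.032000+-0.010667=3.3280
k=8 src: inc=-0.010667, refl=-0.010667·-0.600000=0.0064; V=3.338667+-0.010667+0.006400=3.3344
k=9 load: inc=0.006400, refl=0.006400·-0.333333=-0.0021; V=3.328000+0.006400+-0.002133=3.3323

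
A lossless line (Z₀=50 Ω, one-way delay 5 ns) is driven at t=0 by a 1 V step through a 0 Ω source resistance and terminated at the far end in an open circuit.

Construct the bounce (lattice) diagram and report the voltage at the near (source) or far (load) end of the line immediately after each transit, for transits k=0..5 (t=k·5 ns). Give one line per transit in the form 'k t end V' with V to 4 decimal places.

0 0 source 1.0000
1 5 load 2.0000
2 10 source 1.0000
3 15 load 0.0000
4 20 source 1.0000
5 25 load 2.0000

Γ_L=1.000000, Γ_S=-1.000000; launch V₁=1·50/50=1.000000
k=0 src: V=1.0000
k=1 load: inc=1.000000, refl=1.000000·1.000000=1.0000; V=0.000000+1.000000+1.000000=2.0000
k=2 src: inc=1.000000, refl=1.000000·-1.000000=-1.0000; V=1.000000+1.000000+-1.000000=1.0000
k=3 load: inc=-1.000000, refl=-1.000000·1.000000=-1.0000; V=2.000000+-1.000000+-1.000000=0.0000
k=4 src: inc=-1.000000, refl=-1.000000·-1.000000=1.0000; V=1.000000+-1.000000+1.000000=1.0000
k=5 load: inc=1.000000, refl=1.000000·1.000000=1.0000; V=0.000000+1.000000+1.000000=2.0000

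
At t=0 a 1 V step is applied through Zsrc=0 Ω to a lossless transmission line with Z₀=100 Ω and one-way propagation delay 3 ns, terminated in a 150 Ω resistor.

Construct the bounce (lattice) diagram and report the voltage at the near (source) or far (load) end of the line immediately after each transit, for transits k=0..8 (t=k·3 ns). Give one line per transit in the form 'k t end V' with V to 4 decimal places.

Γ_L=0.200000, Γ_S=-1.000000; launch V₁=1·100/100=1.000000
k=0 src: V=1.0000
k=1 load: inc=1.000000, refl=1.000000·0.200000=0.2000; V=0.000000+1.000000+0.200000=1.2000
k=2 src: inc=0.200000, refl=0.200000·-1.000000=-0.2000; V=1.000000+0.200000+-0.200000=1.0000
k=3 load: inc=-0.200000, refl=-0.200000·0.200000=-0.0400; V=1.200000+-0.200000+-0.040000=0.9600
k=4 src: inc=-0.040000, refl=-0.040000·-1.000000=0.0400; V=1.000000+-0.040000+0.040000=1.0000
k=5 load: inc=0.040000, refl=0.040000·0.200000=0.0080; V=0.960000+0.040000+0.008000=1.0080
k=6 src: inc=0.008000, refl=0.008000·-1.000000=-0.0080; V=1.000000+0.008000+-0.008000=1.0000
k=7 load: inc=-0.008000, refl=-0.008000·0.200000=-0.0016; V=1.008000+-0.008000+-0.001600=0.9984
k=8 src: inc=-0.001600, refl=-0.001600·-1.000000=0.0016; V=1.000000+-0.001600+0.001600=1.0000

0 0 source 1.0000
1 3 load 1.2000
2 6 source 1.0000
3 9 load 0.9600
4 12 source 1.0000
5 15 load 1.0080
6 18 source 1.0000
7 21 load 0.9984
8 24 source 1.0000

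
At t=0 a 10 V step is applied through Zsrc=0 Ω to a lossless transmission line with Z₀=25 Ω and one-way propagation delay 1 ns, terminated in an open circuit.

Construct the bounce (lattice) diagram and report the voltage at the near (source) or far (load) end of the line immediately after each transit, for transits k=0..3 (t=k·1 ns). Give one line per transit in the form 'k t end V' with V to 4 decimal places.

0 0 source 10.0000
1 1 load 20.0000
2 2 source 10.0000
3 3 load 0.0000

Γ_L=1.000000, Γ_S=-1.000000; launch V₁=10·25/25=10.000000
k=0 src: V=10.0000
k=1 load: inc=10.000000, refl=10.000000·1.000000=10.0000; V=0.000000+10.000000+10.000000=20.0000
k=2 src: inc=10.000000, refl=10.000000·-1.000000=-10.0000; V=10.000000+10.000000+-10.000000=10.0000
k=3 load: inc=-10.000000, refl=-10.000000·1.000000=-10.0000; V=20.000000+-10.000000+-10.000000=0.0000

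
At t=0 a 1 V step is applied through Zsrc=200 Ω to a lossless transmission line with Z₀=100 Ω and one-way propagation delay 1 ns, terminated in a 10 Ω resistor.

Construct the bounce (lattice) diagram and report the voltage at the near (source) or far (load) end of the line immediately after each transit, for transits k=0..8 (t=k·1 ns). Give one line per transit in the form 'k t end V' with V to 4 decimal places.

Γ_L=-0.818182, Γ_S=0.333333; launch V₁=1·100/300=0.333333
k=0 src: V=0.3333
k=1 load: inc=0.333333, refl=0.333333·-0.818182=-0.2727; V=0.000000+0.333333+-0.272727=0.0606
k=2 src: inc=-0.272727, refl=-0.272727·0.333333=-0.0909; V=0.333333+-0.272727+-0.090909=-0.0303
k=3 load: inc=-0.090909, refl=-0.090909·-0.818182=0.0744; V=0.060606+-0.090909+0.074380=0.0441
k=4 src: inc=0.074380, refl=0.074380·0.333333=0.0248; V=-0.030303+0.074380+0.024793=0.0689
k=5 load: inc=0.024793, refl=0.024793·-0.818182=-0.0203; V=0.044077+0.024793+-0.020285=0.0486
k=6 src: inc=-0.020285, refl=-0.020285·0.333333=-0.0068; V=0.068871+-0.020285+-0.006762=0.0418
k=7 load: inc=-0.006762, refl=-0.006762·-0.818182=0.0055; V=0.048585+-0.006762+0.005532=0.0474
k=8 src: inc=0.005532, refl=0.005532·0.333333=0.0018; V=0.041823+0.005532+0.001844=0.0492

0 0 source 0.3333
1 1 load 0.0606
2 2 source -0.0303
3 3 load 0.0441
4 4 source 0.0689
5 5 load 0.0486
6 6 source 0.0418
7 7 load 0.0474
8 8 source 0.0492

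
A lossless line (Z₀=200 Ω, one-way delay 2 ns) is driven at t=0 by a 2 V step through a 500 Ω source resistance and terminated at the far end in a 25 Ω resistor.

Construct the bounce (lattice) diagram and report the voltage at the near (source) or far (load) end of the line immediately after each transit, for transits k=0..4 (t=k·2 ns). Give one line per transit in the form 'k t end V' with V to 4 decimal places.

Γ_L=-0.777778, Γ_S=0.428571; launch V₁=2·200/700=0.571429
k=0 src: V=0.5714
k=1 load: inc=0.571429, refl=0.571429·-0.777778=-0.4444; V=0.000000+0.571429+-0.444444=0.1270
k=2 src: inc=-0.444444, refl=-0.444444·0.428571=-0.1905; V=0.571429+-0.444444+-0.190476=-0.0635
k=3 load: inc=-0.190476, refl=-0.190476·-0.777778=0.1481; V=0.126984+-0.190476+0.148148=0.0847
k=4 src: inc=0.148148, refl=0.148148·0.428571=0.0635; V=-0.063492+0.148148+0.063492=0.1481

0 0 source 0.5714
1 2 load 0.1270
2 4 source -0.0635
3 6 load 0.0847
4 8 source 0.1481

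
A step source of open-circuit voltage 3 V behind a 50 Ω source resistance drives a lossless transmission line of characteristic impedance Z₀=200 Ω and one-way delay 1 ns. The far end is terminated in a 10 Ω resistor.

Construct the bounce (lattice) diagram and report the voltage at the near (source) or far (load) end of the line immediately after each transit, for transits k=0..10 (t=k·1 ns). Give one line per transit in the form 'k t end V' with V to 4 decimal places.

Γ_L=-0.904762, Γ_S=-0.600000; launch V₁=3·200/250=2.400000
k=0 src: V=2.4000
k=1 load: inc=2.400000, refl=2.400000·-0.904762=-2.1714; V=0.000000+2.400000+-2.171429=0.2286
k=2 src: inc=-2.171429, refl=-2.171429·-0.600000=1.3029; V=2.400000+-2.171429+1.302857=1.5314
k=3 load: inc=1.302857, refl=1.302857·-0.904762=-1.1788; V=0.228571+1.302857+-1.178776=0.3527
k=4 src: inc=-1.178776, refl=-1.178776·-0.600000=0.7073; V=1.531429+-1.178776+0.707265=1.0599
k=5 load: inc=0.707265, refl=0.707265·-0.904762=-0.6399; V=0.352653+0.707265+-0.639907=0.4200
k=6 src: inc=-0.639907, refl=-0.639907·-0.600000=0.3839; V=1.059918+-0.639907+0.383944=0.8040
k=7 load: inc=0.383944, refl=0.383944·-0.904762=-0.3474; V=0.420012+0.383944+-0.347378=0.4566
k=8 src: inc=-0.347378, refl=-0.347378·-0.600000=0.2084; V=0.803956+-0.347378+0.208427=0.6650
k=9 load: inc=0.208427, refl=0.208427·-0.904762=-0.1886; V=0.456578+0.208427+-0.188577=0.4764
k=10 src: inc=-0.188577, refl=-0.188577·-0.600000=0.1131; V=0.665005+-0.188577+0.113146=0.5896

0 0 source 2.4000
1 1 load 0.2286
2 2 source 1.5314
3 3 load 0.3527
4 4 source 1.0599
5 5 load 0.4200
6 6 source 0.8040
7 7 load 0.4566
8 8 source 0.6650
9 9 load 0.4764
10 10 source 0.5896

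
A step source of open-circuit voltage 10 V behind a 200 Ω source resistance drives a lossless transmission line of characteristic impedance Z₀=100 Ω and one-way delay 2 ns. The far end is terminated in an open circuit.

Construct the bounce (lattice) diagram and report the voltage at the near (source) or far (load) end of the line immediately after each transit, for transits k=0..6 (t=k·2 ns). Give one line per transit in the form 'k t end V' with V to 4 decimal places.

0 0 source 3.3333
1 2 load 6.6667
2 4 source 7.7778
3 6 load 8.8889
4 8 source 9.2593
5 10 load 9.6296
6 12 source 9.7531

Γ_L=1.000000, Γ_S=0.333333; launch V₁=10·100/300=3.333333
k=0 src: V=3.3333
k=1 load: inc=3.333333, refl=3.333333·1.000000=3.3333; V=0.000000+3.333333+3.333333=6.6667
k=2 src: inc=3.333333, refl=3.333333·0.333333=1.1111; V=3.333333+3.333333+1.111111=7.7778
k=3 load: inc=1.111111, refl=1.111111·1.000000=1.1111; V=6.666667+1.111111+1.111111=8.8889
k=4 src: inc=1.111111, refl=1.111111·0.333333=0.3704; V=7.777778+1.111111+0.370370=9.2593
k=5 load: inc=0.370370, refl=0.370370·1.000000=0.3704; V=8.888889+0.370370+0.370370=9.6296
k=6 src: inc=0.370370, refl=0.370370·0.333333=0.1235; V=9.259259+0.370370+0.123457=9.7531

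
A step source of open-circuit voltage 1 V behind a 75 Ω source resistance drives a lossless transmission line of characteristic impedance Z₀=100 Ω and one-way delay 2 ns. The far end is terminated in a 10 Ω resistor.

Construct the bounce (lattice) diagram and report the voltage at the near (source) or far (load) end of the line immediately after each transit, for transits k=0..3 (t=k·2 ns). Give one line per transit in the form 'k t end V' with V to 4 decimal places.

0 0 source 0.5714
1 2 load 0.1039
2 4 source 0.1707
3 6 load 0.1160

Γ_L=-0.818182, Γ_S=-0.142857; launch V₁=1·100/175=0.571429
k=0 src: V=0.5714
k=1 load: inc=0.571429, refl=0.571429·-0.818182=-0.4675; V=0.000000+0.571429+-0.467532=0.1039
k=2 src: inc=-0.467532, refl=-0.467532·-0.142857=0.0668; V=0.571429+-0.467532+0.066790=0.1707
k=3 load: inc=0.066790, refl=0.066790·-0.818182=-0.0546; V=0.103896+0.066790+-0.054647=0.1160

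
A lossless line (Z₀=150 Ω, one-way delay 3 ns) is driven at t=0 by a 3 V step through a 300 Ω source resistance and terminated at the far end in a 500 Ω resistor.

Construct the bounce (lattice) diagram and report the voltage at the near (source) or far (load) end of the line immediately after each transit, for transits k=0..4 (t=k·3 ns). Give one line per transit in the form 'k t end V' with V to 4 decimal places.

Γ_L=0.538462, Γ_S=0.333333; launch V₁=3·150/450=1.000000
k=0 src: V=1.0000
k=1 load: inc=1.000000, refl=1.000000·0.538462=0.5385; V=0.000000+1.000000+0.538462=1.5385
k=2 src: inc=0.538462, refl=0.538462·0.333333=0.1795; V=1.000000+0.538462+0.179487=1.7179
k=3 load: inc=0.179487, refl=0.179487·0.538462=0.0966; V=1.538462+0.179487+0.096647=1.8146
k=4 src: inc=0.096647, refl=0.096647·0.333333=0.0322; V=1.717949+0.096647+0.032216=1.8468

0 0 source 1.0000
1 3 load 1.5385
2 6 source 1.7179
3 9 load 1.8146
4 12 source 1.8468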